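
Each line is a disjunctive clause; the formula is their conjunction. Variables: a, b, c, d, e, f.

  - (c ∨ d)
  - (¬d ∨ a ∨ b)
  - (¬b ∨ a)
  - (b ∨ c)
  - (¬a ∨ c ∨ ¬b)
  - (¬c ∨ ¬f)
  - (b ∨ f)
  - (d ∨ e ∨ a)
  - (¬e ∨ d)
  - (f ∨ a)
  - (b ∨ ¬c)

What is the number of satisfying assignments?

Satisfying assignments:
  a=1 b=1 c=1 d=0 e=0 f=0
  a=1 b=1 c=1 d=1 e=0 f=0
  a=1 b=1 c=1 d=1 e=1 f=0
Count: 3.

3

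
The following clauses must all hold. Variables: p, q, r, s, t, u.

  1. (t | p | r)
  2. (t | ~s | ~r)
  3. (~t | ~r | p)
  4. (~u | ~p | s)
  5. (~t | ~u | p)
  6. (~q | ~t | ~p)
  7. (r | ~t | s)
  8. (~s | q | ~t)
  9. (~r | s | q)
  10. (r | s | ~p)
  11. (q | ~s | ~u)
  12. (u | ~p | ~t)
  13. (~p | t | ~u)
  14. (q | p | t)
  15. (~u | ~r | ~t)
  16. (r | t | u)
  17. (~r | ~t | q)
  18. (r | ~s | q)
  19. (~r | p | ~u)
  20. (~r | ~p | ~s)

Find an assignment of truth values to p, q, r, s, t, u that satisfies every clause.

p=True, q=True, r=True, s=False, t=False, u=False

Try p = True.
For the remaining variables, q = True, r = True, s = False, t = False, u = False works.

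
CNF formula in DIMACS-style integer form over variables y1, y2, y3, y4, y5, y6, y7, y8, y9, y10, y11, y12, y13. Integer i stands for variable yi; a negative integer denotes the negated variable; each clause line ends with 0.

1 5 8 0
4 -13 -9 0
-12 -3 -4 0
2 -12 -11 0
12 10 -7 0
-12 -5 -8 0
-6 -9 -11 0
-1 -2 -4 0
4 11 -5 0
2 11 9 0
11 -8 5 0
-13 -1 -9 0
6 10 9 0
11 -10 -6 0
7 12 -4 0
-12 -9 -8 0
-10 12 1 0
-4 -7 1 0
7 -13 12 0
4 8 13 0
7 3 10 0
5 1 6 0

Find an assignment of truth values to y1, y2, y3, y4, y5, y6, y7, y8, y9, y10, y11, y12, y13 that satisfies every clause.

y1=T, y2=F, y3=T, y4=T, y5=F, y6=F, y7=T, y8=T, y9=F, y10=T, y11=T, y12=F, y13=F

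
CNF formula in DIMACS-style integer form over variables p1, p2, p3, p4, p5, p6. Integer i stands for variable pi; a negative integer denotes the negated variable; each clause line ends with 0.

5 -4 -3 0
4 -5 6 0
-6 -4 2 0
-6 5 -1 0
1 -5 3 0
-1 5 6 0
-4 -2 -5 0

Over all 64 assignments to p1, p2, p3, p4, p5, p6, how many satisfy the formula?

20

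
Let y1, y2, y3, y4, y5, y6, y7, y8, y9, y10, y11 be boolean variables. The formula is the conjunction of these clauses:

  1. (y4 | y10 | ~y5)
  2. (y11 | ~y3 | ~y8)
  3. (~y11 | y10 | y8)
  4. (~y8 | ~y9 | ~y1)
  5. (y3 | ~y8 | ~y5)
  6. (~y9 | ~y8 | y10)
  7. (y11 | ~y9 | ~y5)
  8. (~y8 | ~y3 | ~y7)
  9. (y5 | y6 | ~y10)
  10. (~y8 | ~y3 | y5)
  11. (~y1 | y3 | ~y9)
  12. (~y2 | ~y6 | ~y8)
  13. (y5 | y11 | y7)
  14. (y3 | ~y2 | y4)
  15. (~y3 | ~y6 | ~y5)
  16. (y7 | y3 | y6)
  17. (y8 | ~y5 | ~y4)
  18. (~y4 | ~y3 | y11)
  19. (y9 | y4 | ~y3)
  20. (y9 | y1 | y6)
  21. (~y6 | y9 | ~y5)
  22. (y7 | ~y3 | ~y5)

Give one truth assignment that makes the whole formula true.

y1=False  y2=False  y3=True  y4=True  y5=False  y6=True  y7=True  y8=False  y9=True  y10=True  y11=True

Check each clause:
  1. (y10 | y4 | ~y5) — y10 is true.
  2. (~y3 | y11 | ~y8) — ~y8 is true.
  3. (y10 | ~y11 | y8) — y10 is true.
  4. (~y1 | ~y8 | ~y9) — ~y8 is true.
  5. (y3 | ~y5 | ~y8) — ~y8 is true.
  6. (~y9 | y10 | ~y8) — ~y8 is true.
  7. (y11 | ~y9 | ~y5) — ~y5 is true.
  8. (~y3 | ~y8 | ~y7) — ~y8 is true.
  9. (y6 | ~y10 | y5) — y6 is true.
  10. (~y3 | y5 | ~y8) — ~y8 is true.
  11. (~y9 | ~y1 | y3) — y3 is true.
  12. (~y2 | ~y8 | ~y6) — ~y8 is true.
  13. (y11 | y5 | y7) — y11 is true.
  14. (y4 | ~y2 | y3) — y3 is true.
  15. (~y3 | ~y6 | ~y5) — ~y5 is true.
  16. (y3 | y6 | y7) — y3 is true.
  17. (~y5 | ~y4 | y8) — ~y5 is true.
  18. (~y3 | y11 | ~y4) — y11 is true.
  19. (~y3 | y9 | y4) — y9 is true.
  20. (y9 | y1 | y6) — y6 is true.
  21. (~y5 | y9 | ~y6) — y9 is true.
  22. (~y5 | y7 | ~y3) — ~y5 is true.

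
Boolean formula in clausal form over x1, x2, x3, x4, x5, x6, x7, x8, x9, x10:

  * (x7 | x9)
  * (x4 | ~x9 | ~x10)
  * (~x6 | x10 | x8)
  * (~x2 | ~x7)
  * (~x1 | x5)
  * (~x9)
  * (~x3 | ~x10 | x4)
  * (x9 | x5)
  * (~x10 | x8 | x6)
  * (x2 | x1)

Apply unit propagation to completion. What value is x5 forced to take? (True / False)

True

(~x9) is a unit clause: x9 = False.
(x9 | x7): since x9 = False, the clause reduces to (x7). x7 = True.
(~x2 | ~x7): since x7 = True, the clause reduces to (~x2). x2 = False.
In (x5 | x9), x9 is now false; x5 must hold, so x5 = True.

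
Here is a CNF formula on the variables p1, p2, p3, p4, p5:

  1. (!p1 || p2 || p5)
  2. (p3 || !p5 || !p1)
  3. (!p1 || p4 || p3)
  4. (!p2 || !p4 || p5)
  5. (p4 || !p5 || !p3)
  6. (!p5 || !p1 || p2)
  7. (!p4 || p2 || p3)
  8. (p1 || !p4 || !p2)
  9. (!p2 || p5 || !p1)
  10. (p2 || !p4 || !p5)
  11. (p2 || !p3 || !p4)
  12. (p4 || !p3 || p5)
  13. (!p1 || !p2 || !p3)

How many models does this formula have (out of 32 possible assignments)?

4

The models are:
  p1=0 p2=0 p3=0 p4=0 p5=0
  p1=0 p2=0 p3=0 p4=0 p5=1
  p1=0 p2=1 p3=0 p4=0 p5=0
  p1=0 p2=1 p3=0 p4=0 p5=1
Count: 4.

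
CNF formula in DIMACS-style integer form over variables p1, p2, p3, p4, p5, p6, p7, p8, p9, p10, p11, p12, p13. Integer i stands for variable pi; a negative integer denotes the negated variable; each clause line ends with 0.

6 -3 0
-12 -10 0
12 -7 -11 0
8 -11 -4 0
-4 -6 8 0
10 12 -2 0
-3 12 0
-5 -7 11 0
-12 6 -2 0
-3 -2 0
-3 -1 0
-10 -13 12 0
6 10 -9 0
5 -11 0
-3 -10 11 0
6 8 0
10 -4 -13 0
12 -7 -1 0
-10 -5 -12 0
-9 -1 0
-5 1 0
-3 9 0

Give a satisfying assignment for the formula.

p1=1, p2=1, p3=0, p4=1, p5=1, p6=1, p7=0, p8=1, p9=0, p10=0, p11=0, p12=1, p13=0

Check each clause:
  1. (p6 || !p3) — !p3 is true.
  2. (!p12 || !p10) — !p10 is true.
  3. (p12 || !p11 || !p7) — !p7 is true.
  4. (!p11 || p8 || !p4) — p8 is true.
  5. (!p6 || p8 || !p4) — p8 is true.
  6. (p10 || !p2 || p12) — p12 is true.
  7. (!p3 || p12) — p12 is true.
  8. (!p7 || p11 || !p5) — !p7 is true.
  9. (p6 || !p2 || !p12) — p6 is true.
  10. (!p2 || !p3) — !p3 is true.
  11. (!p3 || !p1) — !p3 is true.
  12. (!p13 || !p10 || p12) — !p13 is true.
  13. (!p9 || p10 || p6) — p6 is true.
  14. (!p11 || p5) — !p11 is true.
  15. (!p10 || p11 || !p3) — !p3 is true.
  16. (p8 || p6) — p8 is true.
  17. (p10 || !p4 || !p13) — !p13 is true.
  18. (!p1 || p12 || !p7) — !p7 is true.
  19. (!p10 || !p12 || !p5) — !p10 is true.
  20. (!p9 || !p1) — !p9 is true.
  21. (!p5 || p1) — p1 is true.
  22. (p9 || !p3) — !p3 is true.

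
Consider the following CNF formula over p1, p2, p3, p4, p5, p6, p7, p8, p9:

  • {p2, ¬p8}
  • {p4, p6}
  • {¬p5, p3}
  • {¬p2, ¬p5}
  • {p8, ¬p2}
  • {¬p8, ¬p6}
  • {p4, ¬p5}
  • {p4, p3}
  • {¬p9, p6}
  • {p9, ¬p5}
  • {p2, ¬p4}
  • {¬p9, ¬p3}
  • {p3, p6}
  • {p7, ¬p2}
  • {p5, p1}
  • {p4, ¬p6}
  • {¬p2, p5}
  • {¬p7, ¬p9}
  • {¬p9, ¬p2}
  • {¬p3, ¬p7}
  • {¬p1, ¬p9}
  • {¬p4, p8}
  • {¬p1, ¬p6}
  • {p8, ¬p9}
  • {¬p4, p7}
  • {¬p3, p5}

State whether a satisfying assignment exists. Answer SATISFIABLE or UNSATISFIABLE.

p2 = True:
  propagation gives p5=False; an empty clause results — contradiction.
p2 = False:
  propagation gives p8=False, p4=False, p6=True; an empty clause results — contradiction.
Every branch closes, so no satisfying assignment exists.

UNSATISFIABLE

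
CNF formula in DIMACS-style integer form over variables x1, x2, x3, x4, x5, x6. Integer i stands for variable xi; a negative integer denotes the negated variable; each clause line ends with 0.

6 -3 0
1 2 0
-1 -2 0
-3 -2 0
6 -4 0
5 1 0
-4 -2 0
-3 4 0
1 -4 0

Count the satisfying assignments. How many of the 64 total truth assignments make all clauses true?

10

Case analysis on x1 and x2:
  x1=T, x2=T: a clause becomes empty — 0.
  x1=T, x2=F: x5 free; 4 ways for (x3,x4,x6) × 2^1 = 8.
  x1=F, x2=T: remaining (x3,x4,x5,x6) ∈ {(F,F,T,F); (F,F,T,T)} — 2.
  x1=F, x2=F: a clause becomes empty — 0.
Total: 0 + 8 + 2 + 0 = 10.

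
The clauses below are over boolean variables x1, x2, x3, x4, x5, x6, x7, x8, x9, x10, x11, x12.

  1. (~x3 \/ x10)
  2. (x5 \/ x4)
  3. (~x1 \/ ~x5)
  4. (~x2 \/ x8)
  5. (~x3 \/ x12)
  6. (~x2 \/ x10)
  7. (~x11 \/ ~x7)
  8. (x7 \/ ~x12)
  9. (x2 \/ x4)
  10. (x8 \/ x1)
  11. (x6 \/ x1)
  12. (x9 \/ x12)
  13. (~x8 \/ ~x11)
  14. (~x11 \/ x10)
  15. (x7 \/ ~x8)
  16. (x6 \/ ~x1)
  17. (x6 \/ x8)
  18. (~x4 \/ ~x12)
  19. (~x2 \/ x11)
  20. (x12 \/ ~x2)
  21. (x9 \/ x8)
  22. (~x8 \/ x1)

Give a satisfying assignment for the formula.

Pure literal: x3 appears only negated; assign x3 = False.
x6 occurs only positively in the remaining clauses — set x6 = True.
Branch on x1: take x1 = True.
  then x5 is forced to False.
  then x4 is forced to True.
  then x12 is forced to False.
  then x9 is forced to True.
  then x2 is forced to False.
The remaining clauses are satisfied by x7 = True, x8 = False, x10 = True, x11 = False.

x1 = True, x2 = False, x3 = False, x4 = True, x5 = False, x6 = True, x7 = True, x8 = False, x9 = True, x10 = True, x11 = False, x12 = False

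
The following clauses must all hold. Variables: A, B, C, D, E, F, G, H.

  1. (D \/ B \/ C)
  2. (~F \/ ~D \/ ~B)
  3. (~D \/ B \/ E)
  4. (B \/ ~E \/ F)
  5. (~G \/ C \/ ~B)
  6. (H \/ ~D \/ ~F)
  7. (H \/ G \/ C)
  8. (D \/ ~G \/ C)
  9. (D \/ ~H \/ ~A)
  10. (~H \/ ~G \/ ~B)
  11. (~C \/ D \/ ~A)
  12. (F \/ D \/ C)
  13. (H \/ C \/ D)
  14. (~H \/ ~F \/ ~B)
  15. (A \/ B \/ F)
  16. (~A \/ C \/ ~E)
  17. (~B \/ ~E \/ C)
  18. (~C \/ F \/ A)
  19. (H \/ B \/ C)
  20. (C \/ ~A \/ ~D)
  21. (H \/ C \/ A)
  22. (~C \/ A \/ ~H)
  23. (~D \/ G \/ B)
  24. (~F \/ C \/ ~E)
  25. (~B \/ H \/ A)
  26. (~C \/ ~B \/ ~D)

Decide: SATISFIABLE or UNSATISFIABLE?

SATISFIABLE

Set A = False and propagate.
For the remaining variables, B = True, C = False, D = True, E = False, F = False, G = False, H = True works.
So A=False, B=True, C=False, D=True, E=False, F=False, G=False, H=True is a satisfying assignment.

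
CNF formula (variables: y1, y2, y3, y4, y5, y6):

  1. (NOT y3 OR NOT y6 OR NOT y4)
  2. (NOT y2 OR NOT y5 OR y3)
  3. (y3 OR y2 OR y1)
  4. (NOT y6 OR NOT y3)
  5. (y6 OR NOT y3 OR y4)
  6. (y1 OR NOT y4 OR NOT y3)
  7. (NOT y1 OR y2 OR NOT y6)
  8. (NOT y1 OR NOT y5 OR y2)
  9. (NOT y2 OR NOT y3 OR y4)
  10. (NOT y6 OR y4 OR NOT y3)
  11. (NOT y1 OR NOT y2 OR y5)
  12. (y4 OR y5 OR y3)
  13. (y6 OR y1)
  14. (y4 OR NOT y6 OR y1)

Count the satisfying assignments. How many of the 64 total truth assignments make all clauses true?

The models are:
  y1=0 y2=1 y3=0 y4=1 y5=0 y6=1
  y1=1 y2=0 y3=0 y4=1 y5=0 y6=0
  y1=1 y2=0 y3=1 y4=1 y5=0 y6=0
  y1=1 y2=1 y3=1 y4=1 y5=1 y6=0
Count: 4.

4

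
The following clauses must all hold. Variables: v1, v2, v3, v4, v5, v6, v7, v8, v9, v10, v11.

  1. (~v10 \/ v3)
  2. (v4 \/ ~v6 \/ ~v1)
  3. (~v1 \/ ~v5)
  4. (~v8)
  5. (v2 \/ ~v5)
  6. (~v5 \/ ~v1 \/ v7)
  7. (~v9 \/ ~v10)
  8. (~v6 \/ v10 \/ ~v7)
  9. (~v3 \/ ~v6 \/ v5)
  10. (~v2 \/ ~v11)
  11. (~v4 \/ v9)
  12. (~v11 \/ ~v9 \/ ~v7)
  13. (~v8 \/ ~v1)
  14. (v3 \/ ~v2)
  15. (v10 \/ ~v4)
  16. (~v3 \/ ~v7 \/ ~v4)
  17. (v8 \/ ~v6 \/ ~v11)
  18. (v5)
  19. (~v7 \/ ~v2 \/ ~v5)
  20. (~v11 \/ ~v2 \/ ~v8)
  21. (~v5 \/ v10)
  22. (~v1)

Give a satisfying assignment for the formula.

v1=0  v2=1  v3=1  v4=0  v5=1  v6=0  v7=0  v8=0  v9=0  v10=1  v11=0

Check each clause:
  1. (v3 \/ ~v10) — v3 is true.
  2. (~v1 \/ v4 \/ ~v6) — ~v6 is true.
  3. (~v1 \/ ~v5) — ~v1 is true.
  4. (~v8) — ~v8 is true.
  5. (~v5 \/ v2) — v2 is true.
  6. (~v1 \/ v7 \/ ~v5) — ~v1 is true.
  7. (~v10 \/ ~v9) — ~v9 is true.
  8. (~v7 \/ v10 \/ ~v6) — ~v7 is true.
  9. (v5 \/ ~v6 \/ ~v3) — ~v6 is true.
  10. (~v2 \/ ~v11) — ~v11 is true.
  11. (~v4 \/ v9) — ~v4 is true.
  12. (~v11 \/ ~v9 \/ ~v7) — ~v7 is true.
  13. (~v1 \/ ~v8) — ~v8 is true.
  14. (v3 \/ ~v2) — v3 is true.
  15. (~v4 \/ v10) — v10 is true.
  16. (~v7 \/ ~v3 \/ ~v4) — ~v7 is true.
  17. (v8 \/ ~v11 \/ ~v6) — ~v6 is true.
  18. (v5) — v5 is true.
  19. (~v5 \/ ~v2 \/ ~v7) — ~v7 is true.
  20. (~v11 \/ ~v8 \/ ~v2) — ~v8 is true.
  21. (~v5 \/ v10) — v10 is true.
  22. (~v1) — ~v1 is true.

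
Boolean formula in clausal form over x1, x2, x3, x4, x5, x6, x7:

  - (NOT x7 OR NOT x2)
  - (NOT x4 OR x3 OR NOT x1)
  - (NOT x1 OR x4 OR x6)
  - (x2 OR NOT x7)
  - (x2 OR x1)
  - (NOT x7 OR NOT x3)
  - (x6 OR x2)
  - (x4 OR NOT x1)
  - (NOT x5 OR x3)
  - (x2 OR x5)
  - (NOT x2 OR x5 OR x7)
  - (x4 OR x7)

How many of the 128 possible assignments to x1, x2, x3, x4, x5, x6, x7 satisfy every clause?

Satisfying assignments:
  x1=F x2=T x3=T x4=T x5=T x6=F x7=F
  x1=F x2=T x3=T x4=T x5=T x6=T x7=F
  x1=T x2=F x3=T x4=T x5=T x6=T x7=F
  x1=T x2=T x3=T x4=T x5=T x6=F x7=F
  x1=T x2=T x3=T x4=T x5=T x6=T x7=F
Count: 5.

5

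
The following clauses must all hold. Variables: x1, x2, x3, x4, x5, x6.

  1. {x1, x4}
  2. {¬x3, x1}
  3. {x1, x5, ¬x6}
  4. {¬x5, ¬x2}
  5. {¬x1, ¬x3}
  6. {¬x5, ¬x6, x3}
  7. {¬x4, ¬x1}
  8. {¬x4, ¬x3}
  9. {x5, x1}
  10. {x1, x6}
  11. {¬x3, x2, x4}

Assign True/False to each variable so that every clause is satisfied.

x1=True, x2=False, x3=False, x4=False, x5=False, x6=False

Check each clause:
  1. {x1, x4} — x1 is true.
  2. {x1, ¬x3} — x1 is true.
  3. {x5, x1, ¬x6} — x1 is true.
  4. {¬x2, ¬x5} — ¬x5 is true.
  5. {¬x1, ¬x3} — ¬x3 is true.
  6. {x3, ¬x6, ¬x5} — ¬x6 is true.
  7. {¬x4, ¬x1} — ¬x4 is true.
  8. {¬x4, ¬x3} — ¬x4 is true.
  9. {x1, x5} — x1 is true.
  10. {x6, x1} — x1 is true.
  11. {¬x3, x4, x2} — ¬x3 is true.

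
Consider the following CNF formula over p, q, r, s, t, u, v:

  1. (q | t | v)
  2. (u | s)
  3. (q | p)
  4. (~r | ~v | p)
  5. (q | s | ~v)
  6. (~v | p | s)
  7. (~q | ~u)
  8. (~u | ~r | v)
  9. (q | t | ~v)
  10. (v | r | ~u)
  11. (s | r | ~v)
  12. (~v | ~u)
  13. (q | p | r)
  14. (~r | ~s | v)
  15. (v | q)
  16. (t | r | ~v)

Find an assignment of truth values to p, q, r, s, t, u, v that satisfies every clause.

p = True, q = True, r = False, s = True, t = True, u = False, v = True

Check each clause:
  1. (q | t | v) — q is true.
  2. (u | s) — s is true.
  3. (q | p) — p is true.
  4. (~v | p | ~r) — p is true.
  5. (~v | q | s) — q is true.
  6. (~v | s | p) — s is true.
  7. (~q | ~u) — ~u is true.
  8. (~u | v | ~r) — ~u is true.
  9. (q | t | ~v) — q is true.
  10. (~u | v | r) — ~u is true.
  11. (r | ~v | s) — s is true.
  12. (~u | ~v) — ~u is true.
  13. (p | q | r) — p is true.
  14. (~s | ~r | v) — ~r is true.
  15. (q | v) — q is true.
  16. (r | ~v | t) — t is true.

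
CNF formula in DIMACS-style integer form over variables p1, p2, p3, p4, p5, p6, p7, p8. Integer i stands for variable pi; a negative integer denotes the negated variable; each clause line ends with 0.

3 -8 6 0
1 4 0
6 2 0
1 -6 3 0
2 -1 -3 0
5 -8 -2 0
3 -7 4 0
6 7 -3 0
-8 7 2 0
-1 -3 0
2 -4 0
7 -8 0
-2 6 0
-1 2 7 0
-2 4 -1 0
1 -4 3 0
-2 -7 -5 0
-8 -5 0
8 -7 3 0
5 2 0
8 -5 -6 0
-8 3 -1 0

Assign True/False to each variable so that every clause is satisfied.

p1=0, p2=1, p3=1, p4=1, p5=0, p6=1, p7=0, p8=0

Check each clause:
  1. (~p8 \/ p6 \/ p3) — ~p8 is true.
  2. (p4 \/ p1) — p4 is true.
  3. (p2 \/ p6) — p2 is true.
  4. (p1 \/ p3 \/ ~p6) — p3 is true.
  5. (p2 \/ ~p3 \/ ~p1) — p2 is true.
  6. (~p8 \/ ~p2 \/ p5) — ~p8 is true.
  7. (~p7 \/ p3 \/ p4) — ~p7 is true.
  8. (~p3 \/ p7 \/ p6) — p6 is true.
  9. (p7 \/ ~p8 \/ p2) — ~p8 is true.
  10. (~p3 \/ ~p1) — ~p1 is true.
  11. (p2 \/ ~p4) — p2 is true.
  12. (~p8 \/ p7) — ~p8 is true.
  13. (~p2 \/ p6) — p6 is true.
  14. (p2 \/ p7 \/ ~p1) — p2 is true.
  15. (~p1 \/ p4 \/ ~p2) — p4 is true.
  16. (p3 \/ ~p4 \/ p1) — p3 is true.
  17. (~p7 \/ ~p2 \/ ~p5) — ~p7 is true.
  18. (~p8 \/ ~p5) — ~p8 is true.
  19. (~p7 \/ p8 \/ p3) — ~p7 is true.
  20. (p5 \/ p2) — p2 is true.
  21. (~p5 \/ p8 \/ ~p6) — ~p5 is true.
  22. (~p1 \/ ~p8 \/ p3) — ~p8 is true.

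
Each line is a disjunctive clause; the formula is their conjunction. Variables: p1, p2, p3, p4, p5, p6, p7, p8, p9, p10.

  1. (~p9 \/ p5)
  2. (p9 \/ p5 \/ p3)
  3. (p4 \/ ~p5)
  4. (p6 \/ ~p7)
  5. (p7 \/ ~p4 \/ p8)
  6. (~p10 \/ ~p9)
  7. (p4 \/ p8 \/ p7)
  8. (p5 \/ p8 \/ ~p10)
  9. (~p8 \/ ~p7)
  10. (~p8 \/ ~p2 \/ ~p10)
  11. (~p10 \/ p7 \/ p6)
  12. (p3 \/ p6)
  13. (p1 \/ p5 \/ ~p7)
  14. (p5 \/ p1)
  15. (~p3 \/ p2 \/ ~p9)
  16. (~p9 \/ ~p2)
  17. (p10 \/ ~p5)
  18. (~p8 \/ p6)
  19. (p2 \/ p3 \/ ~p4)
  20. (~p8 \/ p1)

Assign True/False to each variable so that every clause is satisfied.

p1=F, p2=F, p3=T, p4=T, p5=T, p6=T, p7=T, p8=F, p9=F, p10=T

Pure literal: p6 appears only positively; assign p6 = True.
Try p1 = False.
  then p5 is forced to True.
  then p4 is forced to True.
  then p10 is forced to True.
  then p9 is forced to False.
  then p8 is forced to False.
  then p7 is forced to True.
Try p2 = False.
  then p3 is forced to True.
Every clause has at least one true literal under this assignment.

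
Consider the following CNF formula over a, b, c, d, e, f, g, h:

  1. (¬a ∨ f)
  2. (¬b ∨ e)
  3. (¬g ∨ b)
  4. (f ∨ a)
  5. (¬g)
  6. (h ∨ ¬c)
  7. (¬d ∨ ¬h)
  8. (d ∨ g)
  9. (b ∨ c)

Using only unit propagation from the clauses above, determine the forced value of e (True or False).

True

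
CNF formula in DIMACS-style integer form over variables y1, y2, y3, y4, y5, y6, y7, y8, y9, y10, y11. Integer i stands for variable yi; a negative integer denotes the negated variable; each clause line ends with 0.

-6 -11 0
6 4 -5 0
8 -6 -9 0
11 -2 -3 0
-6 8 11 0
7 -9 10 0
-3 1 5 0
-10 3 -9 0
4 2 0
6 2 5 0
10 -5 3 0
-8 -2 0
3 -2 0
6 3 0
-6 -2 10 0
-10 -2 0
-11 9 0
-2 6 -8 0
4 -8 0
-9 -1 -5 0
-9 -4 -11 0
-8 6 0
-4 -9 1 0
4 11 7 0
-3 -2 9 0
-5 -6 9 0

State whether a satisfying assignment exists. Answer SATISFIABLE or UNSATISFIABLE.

y7 occurs only positively in the remaining clauses — set y7 = True.
Set y1 = True and propagate.
For the remaining variables, y2 = False, y3 = True, y4 = True, y5 = False, y6 = True, y8 = True, y9 = True, y10 = False, y11 = False works.
So y1=1, y2=0, y3=1, y4=1, y5=0, y6=1, y7=1, y8=1, y9=1, y10=0, y11=0 is a satisfying assignment.

SATISFIABLE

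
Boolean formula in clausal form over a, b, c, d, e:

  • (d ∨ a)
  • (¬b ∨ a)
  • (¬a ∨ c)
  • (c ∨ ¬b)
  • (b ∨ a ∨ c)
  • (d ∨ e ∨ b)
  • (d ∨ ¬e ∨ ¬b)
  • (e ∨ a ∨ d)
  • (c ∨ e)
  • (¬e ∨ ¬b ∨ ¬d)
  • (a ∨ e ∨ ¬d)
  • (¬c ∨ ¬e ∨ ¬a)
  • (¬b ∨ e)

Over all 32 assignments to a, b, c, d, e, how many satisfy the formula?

Satisfying assignments:
  a=0 b=0 c=1 d=1 e=1
  a=1 b=0 c=1 d=1 e=0
Count: 2.

2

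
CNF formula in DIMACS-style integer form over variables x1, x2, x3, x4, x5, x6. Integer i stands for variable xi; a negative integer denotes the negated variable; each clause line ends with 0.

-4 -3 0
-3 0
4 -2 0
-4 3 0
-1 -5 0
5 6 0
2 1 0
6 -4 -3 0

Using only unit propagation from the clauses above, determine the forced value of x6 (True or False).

True

(!x3) is a unit clause: x3 = False.
(!x4 || x3) with x3 = False leaves only !x4, so x4 = False.
In (x4 || !x2), x4 is now false; !x2 must hold, so x2 = False.
(x2 || x1): since x2 = False, the clause reduces to (x1). x1 = True.
(!x1 || !x5) with x1 = True leaves only !x5, so x5 = False.
(x6 || x5): since x5 = False, the clause reduces to (x6). x6 = True.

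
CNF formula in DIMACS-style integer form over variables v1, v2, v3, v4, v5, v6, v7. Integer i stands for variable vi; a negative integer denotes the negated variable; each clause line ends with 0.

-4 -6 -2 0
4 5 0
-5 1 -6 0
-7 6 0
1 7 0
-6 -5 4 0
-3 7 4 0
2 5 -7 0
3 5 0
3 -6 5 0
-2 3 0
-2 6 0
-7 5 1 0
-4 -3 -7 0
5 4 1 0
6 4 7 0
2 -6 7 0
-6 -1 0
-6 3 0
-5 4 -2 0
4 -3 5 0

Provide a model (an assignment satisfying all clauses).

v1=T, v2=F, v3=T, v4=T, v5=T, v6=F, v7=F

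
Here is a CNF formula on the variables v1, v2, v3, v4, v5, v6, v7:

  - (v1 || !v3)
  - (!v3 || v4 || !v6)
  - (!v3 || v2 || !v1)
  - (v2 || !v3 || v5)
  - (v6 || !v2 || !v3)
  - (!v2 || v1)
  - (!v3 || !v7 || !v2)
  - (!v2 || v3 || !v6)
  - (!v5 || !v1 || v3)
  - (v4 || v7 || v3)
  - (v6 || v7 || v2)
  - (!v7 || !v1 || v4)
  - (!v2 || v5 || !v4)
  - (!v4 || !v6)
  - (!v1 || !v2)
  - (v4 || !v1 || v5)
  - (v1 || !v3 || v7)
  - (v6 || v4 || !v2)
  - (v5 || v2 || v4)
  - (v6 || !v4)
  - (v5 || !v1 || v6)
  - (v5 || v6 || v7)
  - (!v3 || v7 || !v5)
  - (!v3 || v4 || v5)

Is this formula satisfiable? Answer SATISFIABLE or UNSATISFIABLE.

SATISFIABLE

Branch on v1: take v1 = False.
  then v3 is forced to False.
  then v2 is forced to False.
Try v4 = False.
  then v7 is forced to True.
  then v5 is forced to True.
v6 is now unconstrained; take v6 = True.
Every clause has at least one true literal under this assignment.
So v1 = F  v2 = F  v3 = F  v4 = F  v5 = T  v6 = T  v7 = T is a satisfying assignment.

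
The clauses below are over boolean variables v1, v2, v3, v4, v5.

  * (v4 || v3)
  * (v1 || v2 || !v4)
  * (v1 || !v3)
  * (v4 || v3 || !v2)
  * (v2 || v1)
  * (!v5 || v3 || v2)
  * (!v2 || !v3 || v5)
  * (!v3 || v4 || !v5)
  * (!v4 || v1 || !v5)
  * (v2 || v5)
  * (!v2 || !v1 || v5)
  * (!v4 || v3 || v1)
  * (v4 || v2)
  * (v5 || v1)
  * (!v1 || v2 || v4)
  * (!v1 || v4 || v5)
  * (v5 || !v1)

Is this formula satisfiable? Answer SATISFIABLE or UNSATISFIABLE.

Set v1 = True and propagate.
  then v5 is forced to True.
For the remaining variables, v2 = True, v3 = True, v4 = True works.
Every clause has at least one true literal under this assignment.
So v1 = 1, v2 = 1, v3 = 1, v4 = 1, v5 = 1 is a satisfying assignment.

SATISFIABLE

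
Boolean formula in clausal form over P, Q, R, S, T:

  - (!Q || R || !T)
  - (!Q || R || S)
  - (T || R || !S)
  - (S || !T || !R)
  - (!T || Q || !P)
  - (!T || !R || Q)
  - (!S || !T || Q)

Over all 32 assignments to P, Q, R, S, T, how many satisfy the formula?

Split on T, then Q.
  T=1, Q=1: remaining (P,R,S) ∈ {(0,1,1); (1,1,1)} — 2.
  T=1, Q=0: remaining (P,R,S) ∈ {(0,0,0)} — 1.
  T=0, Q=1: remaining (P,R,S) ∈ {(0,1,0); (0,1,1); (1,1,0); (1,1,1)} — 4.
  T=0, Q=0: P free; 3 ways for (R,S) × 2^1 = 6.
Total: 2 + 1 + 4 + 6 = 13.

13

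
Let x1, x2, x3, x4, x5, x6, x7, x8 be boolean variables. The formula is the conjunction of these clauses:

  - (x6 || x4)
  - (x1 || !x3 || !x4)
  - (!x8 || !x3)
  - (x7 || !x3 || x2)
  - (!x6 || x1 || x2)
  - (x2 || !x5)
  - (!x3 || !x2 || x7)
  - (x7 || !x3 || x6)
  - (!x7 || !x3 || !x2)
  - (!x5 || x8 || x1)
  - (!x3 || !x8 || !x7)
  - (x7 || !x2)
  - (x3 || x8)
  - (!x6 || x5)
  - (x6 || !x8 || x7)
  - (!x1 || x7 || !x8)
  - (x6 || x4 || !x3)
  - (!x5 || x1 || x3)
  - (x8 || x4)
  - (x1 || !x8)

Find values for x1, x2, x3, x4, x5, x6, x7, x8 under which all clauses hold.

Try x1 = True.
Branch on x2: take x2 = True.
  then x7 is forced to True.
  then x3 is forced to False.
  then x8 is forced to True.
For the remaining variables, x4 = True, x5 = True, x6 = False works.
Every clause has at least one true literal under this assignment.
Check each clause:
  1. (x4 || x6) — x4 is true.
  2. (!x3 || x1 || !x4) — x1 is true.
  3. (!x3 || !x8) — !x3 is true.
  4. (x2 || x7 || !x3) — x2 is true.
  5. (!x6 || x2 || x1) — x1 is true.
  6. (!x5 || x2) — x2 is true.
  7. (!x3 || x7 || !x2) — !x3 is true.
  8. (x6 || x7 || !x3) — !x3 is true.
  9. (!x7 || !x2 || !x3) — !x3 is true.
  10. (x1 || x8 || !x5) — x8 is true.
  11. (!x3 || !x7 || !x8) — !x3 is true.
  12. (!x2 || x7) — x7 is true.
  13. (x3 || x8) — x8 is true.
  14. (!x6 || x5) — !x6 is true.
  15. (!x8 || x7 || x6) — x7 is true.
  16. (!x1 || !x8 || x7) — x7 is true.
  17. (x4 || x6 || !x3) — x4 is true.
  18. (x3 || x1 || !x5) — x1 is true.
  19. (x8 || x4) — x8 is true.
  20. (!x8 || x1) — x1 is true.

x1=1, x2=1, x3=0, x4=1, x5=1, x6=0, x7=1, x8=1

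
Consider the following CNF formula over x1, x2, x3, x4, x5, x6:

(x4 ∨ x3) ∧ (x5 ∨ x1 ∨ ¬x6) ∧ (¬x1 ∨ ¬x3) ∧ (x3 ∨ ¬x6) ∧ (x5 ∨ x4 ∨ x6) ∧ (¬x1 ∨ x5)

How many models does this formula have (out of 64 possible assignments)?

Split on x1, then x3.
  x1=1, x3=1: a clause becomes empty — 0.
  x1=1, x3=0: remaining (x2,x4,x5,x6) ∈ {(0,1,1,0); (1,1,1,0)} — 2.
  x1=0, x3=1: x2 free; 5 ways for (x4,x5,x6) × 2^1 = 10.
  x1=0, x3=0: remaining (x2,x4,x5,x6) ∈ {(0,1,0,0); (0,1,1,0); (1,1,0,0); (1,1,1,0)} — 4.
Total: 0 + 2 + 10 + 4 = 16.

16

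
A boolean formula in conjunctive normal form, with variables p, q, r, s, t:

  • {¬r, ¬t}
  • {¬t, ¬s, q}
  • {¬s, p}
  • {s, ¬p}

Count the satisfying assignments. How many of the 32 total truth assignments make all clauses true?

11

Split on s, then p.
  s=T, p=T: 5 of the 8 assignments to (q,r,t) work.
  s=T, p=F: a clause becomes empty — 0.
  s=F, p=T: a clause becomes empty — 0.
  s=F, p=F: q free; 3 ways for (r,t) × 2^1 = 6.
Total: 5 + 0 + 0 + 6 = 11.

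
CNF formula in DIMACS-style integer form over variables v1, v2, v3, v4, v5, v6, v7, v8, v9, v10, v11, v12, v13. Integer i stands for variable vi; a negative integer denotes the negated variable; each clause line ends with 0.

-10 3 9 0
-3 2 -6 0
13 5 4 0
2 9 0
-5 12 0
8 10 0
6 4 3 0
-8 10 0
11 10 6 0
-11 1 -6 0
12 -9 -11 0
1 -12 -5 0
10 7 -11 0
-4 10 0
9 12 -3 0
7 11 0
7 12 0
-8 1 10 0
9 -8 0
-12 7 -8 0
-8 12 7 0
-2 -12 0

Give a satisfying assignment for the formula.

v1=True, v2=False, v3=False, v4=True, v5=True, v6=True, v7=True, v8=False, v9=True, v10=True, v11=False, v12=True, v13=True

Pure literal: v1 appears only positively; assign v1 = True.
v7 occurs only positively in the remaining clauses — set v7 = True.
Branch on v2: take v2 = False.
  then v9 is forced to True.
Try v3 = False.
The remaining clauses are satisfied by v4 = True, v5 = True, v6 = True, v8 = False, v10 = True, v11 = False, v12 = True, v13 = True.
Check each clause:
  1. (v9 OR NOT v10 OR v3) — v9 is true.
  2. (v2 OR NOT v6 OR NOT v3) — NOT v3 is true.
  3. (v13 OR v4 OR v5) — v13 is true.
  4. (v2 OR v9) — v9 is true.
  5. (NOT v5 OR v12) — v12 is true.
  6. (v8 OR v10) — v10 is true.
  7. (v6 OR v4 OR v3) — v4 is true.
  8. (NOT v8 OR v10) — NOT v8 is true.
  9. (v10 OR v11 OR v6) — v10 is true.
  10. (NOT v11 OR NOT v6 OR v1) — v1 is true.
  11. (v12 OR NOT v9 OR NOT v11) — v12 is true.
  12. (NOT v12 OR NOT v5 OR v1) — v1 is true.
  13. (v10 OR v7 OR NOT v11) — v10 is true.
  14. (NOT v4 OR v10) — v10 is true.
  15. (NOT v3 OR v9 OR v12) — v9 is true.
  16. (v11 OR v7) — v7 is true.
  17. (v12 OR v7) — v12 is true.
  18. (v1 OR NOT v8 OR v10) — NOT v8 is true.
  19. (v9 OR NOT v8) — NOT v8 is true.
  20. (NOT v12 OR NOT v8 OR v7) — NOT v8 is true.
  21. (v7 OR NOT v8 OR v12) — NOT v8 is true.
  22. (NOT v2 OR NOT v12) — NOT v2 is true.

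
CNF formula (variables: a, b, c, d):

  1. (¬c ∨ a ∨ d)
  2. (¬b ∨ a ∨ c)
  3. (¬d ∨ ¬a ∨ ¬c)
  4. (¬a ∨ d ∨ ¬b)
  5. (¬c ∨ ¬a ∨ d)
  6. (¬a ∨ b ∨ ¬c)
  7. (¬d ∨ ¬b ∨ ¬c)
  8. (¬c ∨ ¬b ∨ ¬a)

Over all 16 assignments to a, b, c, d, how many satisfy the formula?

The models are:
  a=F b=F c=F d=F
  a=F b=F c=F d=T
  a=F b=F c=T d=T
  a=T b=F c=F d=F
  a=T b=F c=F d=T
  a=T b=T c=F d=T
That's 6 in total.

6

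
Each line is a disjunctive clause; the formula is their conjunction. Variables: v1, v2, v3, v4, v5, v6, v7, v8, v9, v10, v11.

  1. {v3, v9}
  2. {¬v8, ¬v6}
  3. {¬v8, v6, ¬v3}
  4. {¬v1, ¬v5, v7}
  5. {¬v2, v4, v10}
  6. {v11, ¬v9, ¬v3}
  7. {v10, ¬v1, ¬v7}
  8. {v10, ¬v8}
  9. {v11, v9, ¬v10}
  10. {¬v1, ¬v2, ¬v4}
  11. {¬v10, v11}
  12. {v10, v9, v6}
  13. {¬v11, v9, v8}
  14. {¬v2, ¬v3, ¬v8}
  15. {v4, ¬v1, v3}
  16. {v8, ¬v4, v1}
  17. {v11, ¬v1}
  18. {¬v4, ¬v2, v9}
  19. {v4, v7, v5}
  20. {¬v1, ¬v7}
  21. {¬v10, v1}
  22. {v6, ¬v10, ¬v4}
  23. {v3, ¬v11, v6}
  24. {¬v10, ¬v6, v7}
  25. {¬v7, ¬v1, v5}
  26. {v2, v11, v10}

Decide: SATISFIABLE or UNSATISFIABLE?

SATISFIABLE

Branch on v1: take v1 = True.
  then v11 is forced to True.
  then v7 is forced to False.
  then v5 is forced to False.
  then v4 is forced to True.
  then v2 is forced to False.
The remaining clauses are satisfied by v3 = False, v6 = True, v8 = False, v9 = True, v10 = False.
Every clause has at least one true literal under this assignment.
So v1=True, v2=False, v3=False, v4=True, v5=False, v6=True, v7=False, v8=False, v9=True, v10=False, v11=True is a satisfying assignment.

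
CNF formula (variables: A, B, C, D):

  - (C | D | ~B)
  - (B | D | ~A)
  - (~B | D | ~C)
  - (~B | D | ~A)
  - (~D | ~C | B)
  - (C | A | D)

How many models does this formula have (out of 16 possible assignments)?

Case analysis on D and B:
  D=T, B=T: remaining (A,C) ∈ {(F,F); (F,T); (T,F); (T,T)} — 4.
  D=T, B=F: remaining (A,C) ∈ {(F,F); (T,F)} — 2.
  D=F, B=T: a clause becomes empty — 0.
  D=F, B=F: remaining (A,C) ∈ {(F,T)} — 1.
Total: 4 + 2 + 0 + 1 = 7.

7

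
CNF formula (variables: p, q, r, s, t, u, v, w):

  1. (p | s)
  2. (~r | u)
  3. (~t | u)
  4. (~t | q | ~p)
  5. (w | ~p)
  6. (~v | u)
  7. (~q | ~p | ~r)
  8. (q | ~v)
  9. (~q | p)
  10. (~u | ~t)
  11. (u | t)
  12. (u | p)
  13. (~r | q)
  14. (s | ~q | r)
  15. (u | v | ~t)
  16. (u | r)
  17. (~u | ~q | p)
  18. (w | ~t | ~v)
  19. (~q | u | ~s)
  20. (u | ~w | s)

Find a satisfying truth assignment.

p=False, q=False, r=False, s=True, t=False, u=True, v=False, w=True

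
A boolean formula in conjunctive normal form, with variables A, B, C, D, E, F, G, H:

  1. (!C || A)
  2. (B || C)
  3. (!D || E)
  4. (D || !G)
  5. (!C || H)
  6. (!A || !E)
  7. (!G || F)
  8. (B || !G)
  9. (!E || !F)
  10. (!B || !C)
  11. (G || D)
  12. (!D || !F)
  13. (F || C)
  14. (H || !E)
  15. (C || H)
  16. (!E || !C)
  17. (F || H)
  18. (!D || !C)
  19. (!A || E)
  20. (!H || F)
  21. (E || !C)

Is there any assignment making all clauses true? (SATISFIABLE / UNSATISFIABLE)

UNSATISFIABLE

C = True:
  propagation gives A=True, H=True, E=False; an empty clause results — contradiction.
C = False:
  propagation gives B=True, F=True, E=False, D=False; an empty clause results — contradiction.
Every branch closes, so no satisfying assignment exists.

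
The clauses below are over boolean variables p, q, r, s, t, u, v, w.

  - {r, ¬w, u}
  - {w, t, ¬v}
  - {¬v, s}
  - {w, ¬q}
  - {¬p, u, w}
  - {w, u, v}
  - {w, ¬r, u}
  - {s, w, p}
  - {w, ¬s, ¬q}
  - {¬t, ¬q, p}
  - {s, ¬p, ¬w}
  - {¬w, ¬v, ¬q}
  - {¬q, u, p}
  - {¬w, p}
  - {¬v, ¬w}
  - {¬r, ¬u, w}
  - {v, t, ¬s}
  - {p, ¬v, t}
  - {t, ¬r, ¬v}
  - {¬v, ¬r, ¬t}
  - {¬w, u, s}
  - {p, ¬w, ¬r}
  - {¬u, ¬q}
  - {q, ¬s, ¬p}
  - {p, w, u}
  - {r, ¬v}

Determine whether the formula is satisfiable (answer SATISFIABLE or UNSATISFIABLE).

SATISFIABLE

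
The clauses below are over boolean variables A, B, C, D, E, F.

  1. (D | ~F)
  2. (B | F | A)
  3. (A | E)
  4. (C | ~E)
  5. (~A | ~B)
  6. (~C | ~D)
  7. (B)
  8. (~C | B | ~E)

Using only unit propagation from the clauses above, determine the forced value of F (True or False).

False

(B) is a unit clause: B = True.
(~A | ~B): since B = True, the clause reduces to (~A). A = False.
(A | E): since A = False, the clause reduces to (E). E = True.
(~E | C): since E = True, the clause reduces to (C). C = True.
(~C | ~D) with C = True leaves only ~D, so D = False.
In (~F | D), D is now false; ~F must hold, so F = False.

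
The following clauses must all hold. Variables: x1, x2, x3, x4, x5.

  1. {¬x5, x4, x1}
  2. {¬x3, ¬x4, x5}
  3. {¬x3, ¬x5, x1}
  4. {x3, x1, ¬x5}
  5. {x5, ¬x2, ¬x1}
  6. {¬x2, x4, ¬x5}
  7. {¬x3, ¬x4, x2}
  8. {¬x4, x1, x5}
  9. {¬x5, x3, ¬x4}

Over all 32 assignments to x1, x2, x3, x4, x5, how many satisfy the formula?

Split on x5, then x4.
  x5=1, x4=1: remaining (x1,x2,x3) ∈ {(1,1,1)} — 1.
  x5=1, x4=0: remaining (x1,x2,x3) ∈ {(1,0,0); (1,0,1)} — 2.
  x5=0, x4=1: remaining (x1,x2,x3) ∈ {(1,0,0)} — 1.
  x5=0, x4=0: x3 free; 3 ways for (x1,x2) × 2^1 = 6.
Total: 1 + 2 + 1 + 6 = 10.

10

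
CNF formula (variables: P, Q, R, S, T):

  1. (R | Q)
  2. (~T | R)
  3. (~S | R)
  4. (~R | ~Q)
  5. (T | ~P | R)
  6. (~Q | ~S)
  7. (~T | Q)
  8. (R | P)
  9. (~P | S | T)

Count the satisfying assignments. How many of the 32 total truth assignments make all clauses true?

3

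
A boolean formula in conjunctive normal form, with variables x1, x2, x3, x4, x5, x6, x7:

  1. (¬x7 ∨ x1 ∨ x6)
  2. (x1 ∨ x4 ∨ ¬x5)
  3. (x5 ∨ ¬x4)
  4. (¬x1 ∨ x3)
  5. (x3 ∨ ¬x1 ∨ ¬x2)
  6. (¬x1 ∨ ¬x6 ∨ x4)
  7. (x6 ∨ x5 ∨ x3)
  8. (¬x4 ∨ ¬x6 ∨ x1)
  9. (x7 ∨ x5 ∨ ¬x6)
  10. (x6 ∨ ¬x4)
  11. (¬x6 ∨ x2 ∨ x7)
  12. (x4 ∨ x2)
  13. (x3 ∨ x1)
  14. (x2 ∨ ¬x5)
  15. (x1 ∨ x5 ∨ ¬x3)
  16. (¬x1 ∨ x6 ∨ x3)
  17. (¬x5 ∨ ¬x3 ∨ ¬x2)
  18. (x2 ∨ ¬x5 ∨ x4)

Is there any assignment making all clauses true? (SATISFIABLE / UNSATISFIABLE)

SATISFIABLE

Try x1 = True.
  then x3 is forced to True.
For the remaining variables, x2 = True, x4 = False, x5 = False, x6 = False, x7 = True works.
Every clause has at least one true literal under this assignment.
So x1=1, x2=1, x3=1, x4=0, x5=0, x6=0, x7=1 is a satisfying assignment.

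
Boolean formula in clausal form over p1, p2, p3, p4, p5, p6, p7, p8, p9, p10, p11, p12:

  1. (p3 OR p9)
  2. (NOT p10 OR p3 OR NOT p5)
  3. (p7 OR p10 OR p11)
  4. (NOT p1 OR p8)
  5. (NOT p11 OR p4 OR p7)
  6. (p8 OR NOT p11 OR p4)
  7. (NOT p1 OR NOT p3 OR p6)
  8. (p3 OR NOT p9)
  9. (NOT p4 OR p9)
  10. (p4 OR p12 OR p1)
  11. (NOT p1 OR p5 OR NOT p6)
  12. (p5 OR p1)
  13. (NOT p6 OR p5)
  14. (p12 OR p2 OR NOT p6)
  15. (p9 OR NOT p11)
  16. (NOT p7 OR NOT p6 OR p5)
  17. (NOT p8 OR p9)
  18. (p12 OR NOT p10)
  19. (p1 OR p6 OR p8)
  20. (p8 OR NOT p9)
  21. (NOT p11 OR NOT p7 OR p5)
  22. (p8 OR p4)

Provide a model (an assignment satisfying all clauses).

p1 = False, p2 = False, p3 = True, p4 = False, p5 = True, p6 = False, p7 = True, p8 = True, p9 = True, p10 = True, p11 = True, p12 = True

Pure literal: p12 appears only positively; assign p12 = True.
Branch on p1: take p1 = False.
  then p5 is forced to True.
For the remaining variables, p2 = False, p3 = True, p4 = False, p6 = False, p7 = True, p8 = True, p9 = True, p10 = True, p11 = True works.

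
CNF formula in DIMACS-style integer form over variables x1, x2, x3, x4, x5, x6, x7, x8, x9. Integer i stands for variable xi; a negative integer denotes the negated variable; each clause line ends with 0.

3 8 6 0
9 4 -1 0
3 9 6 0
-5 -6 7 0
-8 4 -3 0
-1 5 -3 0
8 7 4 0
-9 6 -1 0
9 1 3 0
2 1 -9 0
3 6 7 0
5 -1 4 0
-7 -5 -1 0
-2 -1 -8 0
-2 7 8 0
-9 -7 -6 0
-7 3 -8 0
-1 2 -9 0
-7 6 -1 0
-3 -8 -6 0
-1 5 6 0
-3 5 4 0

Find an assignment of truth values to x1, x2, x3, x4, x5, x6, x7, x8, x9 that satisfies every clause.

x1=False, x2=True, x3=True, x4=True, x5=True, x6=False, x7=False, x8=True, x9=True

Check each clause:
  1. {x8, x6, x3} — x8 is true.
  2. {x9, x4, ¬x1} — x9 is true.
  3. {x3, x6, x9} — x9 is true.
  4. {¬x5, ¬x6, x7} — ¬x6 is true.
  5. {x4, ¬x3, ¬x8} — x4 is true.
  6. {x5, ¬x3, ¬x1} — x5 is true.
  7. {x7, x4, x8} — x8 is true.
  8. {¬x1, x6, ¬x9} — ¬x1 is true.
  9. {x9, x1, x3} — x3 is true.
  10. {x1, ¬x9, x2} — x2 is true.
  11. {x3, x6, x7} — x3 is true.
  12. {x4, x5, ¬x1} — x4 is true.
  13. {¬x5, ¬x1, ¬x7} — ¬x7 is true.
  14. {¬x1, ¬x8, ¬x2} — ¬x1 is true.
  15. {¬x2, x7, x8} — x8 is true.
  16. {¬x9, ¬x6, ¬x7} — ¬x7 is true.
  17. {¬x8, ¬x7, x3} — ¬x7 is true.
  18. {x2, ¬x9, ¬x1} — x2 is true.
  19. {¬x1, x6, ¬x7} — ¬x7 is true.
  20. {¬x8, ¬x6, ¬x3} — ¬x6 is true.
  21. {¬x1, x6, x5} — x5 is true.
  22. {¬x3, x4, x5} — x5 is true.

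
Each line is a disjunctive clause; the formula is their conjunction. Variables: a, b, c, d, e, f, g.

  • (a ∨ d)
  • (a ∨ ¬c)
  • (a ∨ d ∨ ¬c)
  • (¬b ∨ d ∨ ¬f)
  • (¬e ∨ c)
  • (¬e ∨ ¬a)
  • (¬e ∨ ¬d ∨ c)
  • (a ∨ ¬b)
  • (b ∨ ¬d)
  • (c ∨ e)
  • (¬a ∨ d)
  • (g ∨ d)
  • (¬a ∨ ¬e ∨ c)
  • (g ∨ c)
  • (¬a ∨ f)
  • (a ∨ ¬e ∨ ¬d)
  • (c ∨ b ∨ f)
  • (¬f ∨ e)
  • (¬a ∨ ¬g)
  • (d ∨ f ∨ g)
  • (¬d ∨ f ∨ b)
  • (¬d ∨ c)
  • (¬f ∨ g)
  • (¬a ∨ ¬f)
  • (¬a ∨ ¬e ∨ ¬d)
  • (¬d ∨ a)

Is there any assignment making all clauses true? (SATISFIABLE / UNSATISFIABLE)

UNSATISFIABLE

a = True:
  propagation gives e=False, c=True, d=True, b=True; an empty clause results — contradiction.
a = False:
  propagation gives d=True; an empty clause results — contradiction.
Every branch closes, so no satisfying assignment exists.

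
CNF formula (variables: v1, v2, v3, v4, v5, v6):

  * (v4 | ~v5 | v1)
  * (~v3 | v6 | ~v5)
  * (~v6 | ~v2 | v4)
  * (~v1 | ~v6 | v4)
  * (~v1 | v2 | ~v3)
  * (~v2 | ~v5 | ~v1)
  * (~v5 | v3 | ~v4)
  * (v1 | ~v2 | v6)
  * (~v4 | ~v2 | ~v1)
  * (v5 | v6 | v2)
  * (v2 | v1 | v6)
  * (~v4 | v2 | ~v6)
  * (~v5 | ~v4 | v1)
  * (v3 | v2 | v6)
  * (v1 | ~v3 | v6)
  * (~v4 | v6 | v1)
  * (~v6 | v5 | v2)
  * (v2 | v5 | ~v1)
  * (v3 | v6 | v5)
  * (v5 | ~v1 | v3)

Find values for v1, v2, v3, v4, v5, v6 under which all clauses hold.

v1=F, v2=T, v3=T, v4=T, v5=F, v6=T

Set v1 = False and propagate.
Set v2 = True and propagate.
  then v6 is forced to True.
  then v4 is forced to True.
  then v5 is forced to False.
v3 is now unconstrained; take v3 = True.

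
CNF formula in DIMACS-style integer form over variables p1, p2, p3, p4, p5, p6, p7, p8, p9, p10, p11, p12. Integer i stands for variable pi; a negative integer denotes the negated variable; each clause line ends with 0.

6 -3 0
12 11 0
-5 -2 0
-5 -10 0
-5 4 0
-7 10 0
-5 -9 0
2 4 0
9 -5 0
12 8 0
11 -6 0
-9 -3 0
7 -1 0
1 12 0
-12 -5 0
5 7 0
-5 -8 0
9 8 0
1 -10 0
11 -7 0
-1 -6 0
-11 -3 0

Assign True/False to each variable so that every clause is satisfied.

p1=1  p2=1  p3=0  p4=1  p5=0  p6=0  p7=1  p8=1  p9=0  p10=1  p11=1  p12=1

p3 occurs only negated in the remaining clauses — set p3 = False.
p4 occurs only positively in the remaining clauses — set p4 = True.
Branch on p1: take p1 = True.
  then p7 is forced to True.
  then p10 is forced to True.
  then p5 is forced to False.
  then p11 is forced to True.
  then p6 is forced to False.
Set p8 = True and propagate.
p2, p9, p12 are now unconstrained; take p2 = True, p9 = False, p12 = True.
Check each clause:
  1. (p6 | ~p3) — ~p3 is true.
  2. (p11 | p12) — p11 is true.
  3. (~p2 | ~p5) — ~p5 is true.
  4. (~p5 | ~p10) — ~p5 is true.
  5. (~p5 | p4) — ~p5 is true.
  6. (~p7 | p10) — p10 is true.
  7. (~p5 | ~p9) — ~p5 is true.
  8. (p2 | p4) — p2 is true.
  9. (p9 | ~p5) — ~p5 is true.
  10. (p12 | p8) — p8 is true.
  11. (~p6 | p11) — ~p6 is true.
  12. (~p3 | ~p9) — ~p3 is true.
  13. (~p1 | p7) — p7 is true.
  14. (p12 | p1) — p1 is true.
  15. (~p5 | ~p12) — ~p5 is true.
  16. (p5 | p7) — p7 is true.
  17. (~p8 | ~p5) — ~p5 is true.
  18. (p8 | p9) — p8 is true.
  19. (~p10 | p1) — p1 is true.
  20. (~p7 | p11) — p11 is true.
  21. (~p6 | ~p1) — ~p6 is true.
  22. (~p3 | ~p11) — ~p3 is true.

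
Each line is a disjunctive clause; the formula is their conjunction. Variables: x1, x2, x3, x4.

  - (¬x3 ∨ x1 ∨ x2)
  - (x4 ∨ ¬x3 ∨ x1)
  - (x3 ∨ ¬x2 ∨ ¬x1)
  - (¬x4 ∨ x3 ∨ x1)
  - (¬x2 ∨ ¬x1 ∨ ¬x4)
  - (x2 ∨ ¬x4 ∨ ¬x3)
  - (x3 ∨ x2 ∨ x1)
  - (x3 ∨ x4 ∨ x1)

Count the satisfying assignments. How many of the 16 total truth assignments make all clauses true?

5

The models are:
  x1=F x2=T x3=T x4=T
  x1=T x2=F x3=F x4=F
  x1=T x2=F x3=F x4=T
  x1=T x2=F x3=T x4=F
  x1=T x2=T x3=T x4=F
That's 5 in total.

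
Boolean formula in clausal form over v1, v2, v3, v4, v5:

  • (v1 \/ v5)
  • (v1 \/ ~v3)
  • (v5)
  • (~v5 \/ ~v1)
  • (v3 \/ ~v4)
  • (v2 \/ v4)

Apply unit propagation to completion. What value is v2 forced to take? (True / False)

True

(v5) stands alone — v5 = True.
(~v1 \/ ~v5) with v5 = True leaves only ~v1, so v1 = False.
From (~v3 \/ v1) and v1 = False: v3 = False.
From (~v4 \/ v3) and v3 = False: v4 = False.
In (v2 \/ v4), v4 is now false; v2 must hold, so v2 = True.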